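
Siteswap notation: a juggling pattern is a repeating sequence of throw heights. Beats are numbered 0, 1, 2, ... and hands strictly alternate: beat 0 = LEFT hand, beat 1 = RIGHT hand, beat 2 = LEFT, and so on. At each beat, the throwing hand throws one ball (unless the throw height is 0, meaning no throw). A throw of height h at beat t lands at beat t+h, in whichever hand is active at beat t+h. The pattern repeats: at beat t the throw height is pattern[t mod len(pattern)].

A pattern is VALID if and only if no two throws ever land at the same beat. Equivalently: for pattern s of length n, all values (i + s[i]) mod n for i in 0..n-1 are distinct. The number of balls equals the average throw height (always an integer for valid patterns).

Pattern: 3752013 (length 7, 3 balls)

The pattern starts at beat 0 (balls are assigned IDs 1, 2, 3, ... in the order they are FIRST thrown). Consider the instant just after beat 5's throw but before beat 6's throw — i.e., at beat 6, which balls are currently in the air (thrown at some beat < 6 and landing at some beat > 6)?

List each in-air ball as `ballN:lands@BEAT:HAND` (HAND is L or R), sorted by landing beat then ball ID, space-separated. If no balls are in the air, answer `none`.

Beat 0 (L): throw ball1 h=3 -> lands@3:R; in-air after throw: [b1@3:R]
Beat 1 (R): throw ball2 h=7 -> lands@8:L; in-air after throw: [b1@3:R b2@8:L]
Beat 2 (L): throw ball3 h=5 -> lands@7:R; in-air after throw: [b1@3:R b3@7:R b2@8:L]
Beat 3 (R): throw ball1 h=2 -> lands@5:R; in-air after throw: [b1@5:R b3@7:R b2@8:L]
Beat 5 (R): throw ball1 h=1 -> lands@6:L; in-air after throw: [b1@6:L b3@7:R b2@8:L]
Beat 6 (L): throw ball1 h=3 -> lands@9:R; in-air after throw: [b3@7:R b2@8:L b1@9:R]

Answer: ball3:lands@7:R ball2:lands@8:L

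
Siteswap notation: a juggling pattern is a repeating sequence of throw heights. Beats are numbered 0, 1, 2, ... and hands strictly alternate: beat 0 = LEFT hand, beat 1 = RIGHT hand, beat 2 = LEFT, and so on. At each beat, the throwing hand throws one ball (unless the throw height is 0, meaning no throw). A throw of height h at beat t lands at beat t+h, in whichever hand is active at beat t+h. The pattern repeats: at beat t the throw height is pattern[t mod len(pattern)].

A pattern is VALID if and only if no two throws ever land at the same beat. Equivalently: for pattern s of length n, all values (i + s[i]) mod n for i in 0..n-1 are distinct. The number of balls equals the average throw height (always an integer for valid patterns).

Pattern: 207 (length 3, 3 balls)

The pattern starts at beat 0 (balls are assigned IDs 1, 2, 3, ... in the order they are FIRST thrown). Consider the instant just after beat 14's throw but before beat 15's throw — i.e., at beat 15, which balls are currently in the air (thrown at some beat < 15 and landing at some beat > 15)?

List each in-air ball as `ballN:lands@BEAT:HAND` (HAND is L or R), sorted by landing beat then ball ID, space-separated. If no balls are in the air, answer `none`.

Answer: ball1:lands@18:L ball2:lands@21:R

Derivation:
Beat 0 (L): throw ball1 h=2 -> lands@2:L; in-air after throw: [b1@2:L]
Beat 2 (L): throw ball1 h=7 -> lands@9:R; in-air after throw: [b1@9:R]
Beat 3 (R): throw ball2 h=2 -> lands@5:R; in-air after throw: [b2@5:R b1@9:R]
Beat 5 (R): throw ball2 h=7 -> lands@12:L; in-air after throw: [b1@9:R b2@12:L]
Beat 6 (L): throw ball3 h=2 -> lands@8:L; in-air after throw: [b3@8:L b1@9:R b2@12:L]
Beat 8 (L): throw ball3 h=7 -> lands@15:R; in-air after throw: [b1@9:R b2@12:L b3@15:R]
Beat 9 (R): throw ball1 h=2 -> lands@11:R; in-air after throw: [b1@11:R b2@12:L b3@15:R]
Beat 11 (R): throw ball1 h=7 -> lands@18:L; in-air after throw: [b2@12:L b3@15:R b1@18:L]
Beat 12 (L): throw ball2 h=2 -> lands@14:L; in-air after throw: [b2@14:L b3@15:R b1@18:L]
Beat 14 (L): throw ball2 h=7 -> lands@21:R; in-air after throw: [b3@15:R b1@18:L b2@21:R]
Beat 15 (R): throw ball3 h=2 -> lands@17:R; in-air after throw: [b3@17:R b1@18:L b2@21:R]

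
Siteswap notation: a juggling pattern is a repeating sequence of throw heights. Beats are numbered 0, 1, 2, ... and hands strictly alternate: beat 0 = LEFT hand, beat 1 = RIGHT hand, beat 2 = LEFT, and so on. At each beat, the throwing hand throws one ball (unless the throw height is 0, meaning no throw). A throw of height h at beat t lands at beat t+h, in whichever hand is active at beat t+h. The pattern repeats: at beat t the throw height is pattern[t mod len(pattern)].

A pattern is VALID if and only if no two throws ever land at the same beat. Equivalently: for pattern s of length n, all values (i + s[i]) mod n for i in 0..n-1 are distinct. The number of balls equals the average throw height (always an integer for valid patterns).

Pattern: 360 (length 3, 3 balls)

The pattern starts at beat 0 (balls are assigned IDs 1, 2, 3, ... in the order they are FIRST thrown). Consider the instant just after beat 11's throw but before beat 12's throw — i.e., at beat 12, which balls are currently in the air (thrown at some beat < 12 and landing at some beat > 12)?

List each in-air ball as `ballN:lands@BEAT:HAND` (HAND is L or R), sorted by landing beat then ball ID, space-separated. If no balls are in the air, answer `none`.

Beat 0 (L): throw ball1 h=3 -> lands@3:R; in-air after throw: [b1@3:R]
Beat 1 (R): throw ball2 h=6 -> lands@7:R; in-air after throw: [b1@3:R b2@7:R]
Beat 3 (R): throw ball1 h=3 -> lands@6:L; in-air after throw: [b1@6:L b2@7:R]
Beat 4 (L): throw ball3 h=6 -> lands@10:L; in-air after throw: [b1@6:L b2@7:R b3@10:L]
Beat 6 (L): throw ball1 h=3 -> lands@9:R; in-air after throw: [b2@7:R b1@9:R b3@10:L]
Beat 7 (R): throw ball2 h=6 -> lands@13:R; in-air after throw: [b1@9:R b3@10:L b2@13:R]
Beat 9 (R): throw ball1 h=3 -> lands@12:L; in-air after throw: [b3@10:L b1@12:L b2@13:R]
Beat 10 (L): throw ball3 h=6 -> lands@16:L; in-air after throw: [b1@12:L b2@13:R b3@16:L]
Beat 12 (L): throw ball1 h=3 -> lands@15:R; in-air after throw: [b2@13:R b1@15:R b3@16:L]

Answer: ball2:lands@13:R ball3:lands@16:L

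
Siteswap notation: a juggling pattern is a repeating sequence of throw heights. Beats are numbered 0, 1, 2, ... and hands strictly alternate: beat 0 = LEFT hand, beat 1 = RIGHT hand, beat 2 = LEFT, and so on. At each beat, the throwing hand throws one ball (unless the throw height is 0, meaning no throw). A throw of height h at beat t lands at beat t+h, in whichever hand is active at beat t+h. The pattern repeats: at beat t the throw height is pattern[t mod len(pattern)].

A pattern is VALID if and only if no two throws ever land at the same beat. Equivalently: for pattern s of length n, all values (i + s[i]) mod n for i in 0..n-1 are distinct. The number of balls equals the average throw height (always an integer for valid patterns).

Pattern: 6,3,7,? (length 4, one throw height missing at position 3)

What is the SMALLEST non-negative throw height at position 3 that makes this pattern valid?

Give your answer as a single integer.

i=0: (0 + 6) mod 4 = 2
i=1: (1 + 3) mod 4 = 0
i=2: (2 + 7) mod 4 = 1
i=3: s[i]=? (unknown)
Known residues: [0, 1, 2]; need a permutation of 0..3, so missing residue r = 3
Need (3 + s) mod 4 = 3; smallest s = (3 - 3) mod 4 = 0

Answer: 0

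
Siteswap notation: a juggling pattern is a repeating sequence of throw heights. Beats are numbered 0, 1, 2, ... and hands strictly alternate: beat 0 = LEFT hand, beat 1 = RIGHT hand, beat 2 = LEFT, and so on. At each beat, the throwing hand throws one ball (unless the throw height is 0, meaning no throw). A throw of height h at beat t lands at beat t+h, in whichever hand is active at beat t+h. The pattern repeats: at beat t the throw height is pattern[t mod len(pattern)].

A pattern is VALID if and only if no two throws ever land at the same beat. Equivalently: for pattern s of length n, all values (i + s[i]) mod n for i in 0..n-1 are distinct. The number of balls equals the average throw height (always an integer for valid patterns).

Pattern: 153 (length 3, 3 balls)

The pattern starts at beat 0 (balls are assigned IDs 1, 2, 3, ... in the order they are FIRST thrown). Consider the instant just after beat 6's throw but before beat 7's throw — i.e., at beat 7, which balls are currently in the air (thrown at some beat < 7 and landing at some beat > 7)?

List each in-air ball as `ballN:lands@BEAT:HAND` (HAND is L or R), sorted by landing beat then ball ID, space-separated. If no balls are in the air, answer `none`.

Beat 0 (L): throw ball1 h=1 -> lands@1:R; in-air after throw: [b1@1:R]
Beat 1 (R): throw ball1 h=5 -> lands@6:L; in-air after throw: [b1@6:L]
Beat 2 (L): throw ball2 h=3 -> lands@5:R; in-air after throw: [b2@5:R b1@6:L]
Beat 3 (R): throw ball3 h=1 -> lands@4:L; in-air after throw: [b3@4:L b2@5:R b1@6:L]
Beat 4 (L): throw ball3 h=5 -> lands@9:R; in-air after throw: [b2@5:R b1@6:L b3@9:R]
Beat 5 (R): throw ball2 h=3 -> lands@8:L; in-air after throw: [b1@6:L b2@8:L b3@9:R]
Beat 6 (L): throw ball1 h=1 -> lands@7:R; in-air after throw: [b1@7:R b2@8:L b3@9:R]
Beat 7 (R): throw ball1 h=5 -> lands@12:L; in-air after throw: [b2@8:L b3@9:R b1@12:L]

Answer: ball2:lands@8:L ball3:lands@9:R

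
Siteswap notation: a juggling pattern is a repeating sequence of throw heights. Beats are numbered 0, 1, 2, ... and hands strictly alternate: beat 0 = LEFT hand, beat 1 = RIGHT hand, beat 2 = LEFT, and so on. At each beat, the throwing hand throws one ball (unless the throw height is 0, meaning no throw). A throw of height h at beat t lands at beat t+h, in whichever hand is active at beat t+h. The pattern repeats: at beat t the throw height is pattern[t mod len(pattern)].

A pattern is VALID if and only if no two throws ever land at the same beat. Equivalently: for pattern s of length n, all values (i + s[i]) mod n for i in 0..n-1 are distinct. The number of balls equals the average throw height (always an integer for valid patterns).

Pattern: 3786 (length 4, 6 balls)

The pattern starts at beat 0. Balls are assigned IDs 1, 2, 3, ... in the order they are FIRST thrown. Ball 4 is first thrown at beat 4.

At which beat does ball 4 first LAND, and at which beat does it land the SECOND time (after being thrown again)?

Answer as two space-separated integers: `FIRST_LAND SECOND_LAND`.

Answer: 7 13

Derivation:
Beat 0 (L): throw ball1 h=3 -> lands@3:R; in-air after throw: [b1@3:R]
Beat 1 (R): throw ball2 h=7 -> lands@8:L; in-air after throw: [b1@3:R b2@8:L]
Beat 2 (L): throw ball3 h=8 -> lands@10:L; in-air after throw: [b1@3:R b2@8:L b3@10:L]
Beat 3 (R): throw ball1 h=6 -> lands@9:R; in-air after throw: [b2@8:L b1@9:R b3@10:L]
Beat 4 (L): throw ball4 h=3 -> lands@7:R; in-air after throw: [b4@7:R b2@8:L b1@9:R b3@10:L]
Beat 5 (R): throw ball5 h=7 -> lands@12:L; in-air after throw: [b4@7:R b2@8:L b1@9:R b3@10:L b5@12:L]
Beat 6 (L): throw ball6 h=8 -> lands@14:L; in-air after throw: [b4@7:R b2@8:L b1@9:R b3@10:L b5@12:L b6@14:L]
Beat 7 (R): throw ball4 h=6 -> lands@13:R; in-air after throw: [b2@8:L b1@9:R b3@10:L b5@12:L b4@13:R b6@14:L]
Beat 8 (L): throw ball2 h=3 -> lands@11:R; in-air after throw: [b1@9:R b3@10:L b2@11:R b5@12:L b4@13:R b6@14:L]
Beat 9 (R): throw ball1 h=7 -> lands@16:L; in-air after throw: [b3@10:L b2@11:R b5@12:L b4@13:R b6@14:L b1@16:L]
Beat 10 (L): throw ball3 h=8 -> lands@18:L; in-air after throw: [b2@11:R b5@12:L b4@13:R b6@14:L b1@16:L b3@18:L]
Beat 11 (R): throw ball2 h=6 -> lands@17:R; in-air after throw: [b5@12:L b4@13:R b6@14:L b1@16:L b2@17:R b3@18:L]
Beat 12 (L): throw ball5 h=3 -> lands@15:R; in-air after throw: [b4@13:R b6@14:L b5@15:R b1@16:L b2@17:R b3@18:L]
Beat 13 (R): throw ball4 h=7 -> lands@20:L; in-air after throw: [b6@14:L b5@15:R b1@16:L b2@17:R b3@18:L b4@20:L]
Ball 4: thrown@4 h=3 -> first land @7; rethrown@7 h=6 -> second land @13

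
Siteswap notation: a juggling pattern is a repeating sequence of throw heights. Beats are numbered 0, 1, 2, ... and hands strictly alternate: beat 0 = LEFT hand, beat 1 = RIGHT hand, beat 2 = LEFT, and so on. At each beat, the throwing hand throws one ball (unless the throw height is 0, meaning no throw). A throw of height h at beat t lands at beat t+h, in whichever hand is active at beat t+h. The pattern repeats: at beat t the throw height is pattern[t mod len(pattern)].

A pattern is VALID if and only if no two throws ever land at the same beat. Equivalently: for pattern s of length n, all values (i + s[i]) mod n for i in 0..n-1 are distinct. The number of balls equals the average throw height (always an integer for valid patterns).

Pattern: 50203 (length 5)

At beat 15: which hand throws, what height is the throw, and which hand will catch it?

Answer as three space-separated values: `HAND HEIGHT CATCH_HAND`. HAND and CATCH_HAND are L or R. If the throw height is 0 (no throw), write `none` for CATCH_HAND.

Answer: R 5 L

Derivation:
Beat 15: 15 mod 2 = 1, so hand = R
Throw height = pattern[15 mod 5] = pattern[0] = 5
Lands at beat 15+5=20, 20 mod 2 = 0, so catch hand = L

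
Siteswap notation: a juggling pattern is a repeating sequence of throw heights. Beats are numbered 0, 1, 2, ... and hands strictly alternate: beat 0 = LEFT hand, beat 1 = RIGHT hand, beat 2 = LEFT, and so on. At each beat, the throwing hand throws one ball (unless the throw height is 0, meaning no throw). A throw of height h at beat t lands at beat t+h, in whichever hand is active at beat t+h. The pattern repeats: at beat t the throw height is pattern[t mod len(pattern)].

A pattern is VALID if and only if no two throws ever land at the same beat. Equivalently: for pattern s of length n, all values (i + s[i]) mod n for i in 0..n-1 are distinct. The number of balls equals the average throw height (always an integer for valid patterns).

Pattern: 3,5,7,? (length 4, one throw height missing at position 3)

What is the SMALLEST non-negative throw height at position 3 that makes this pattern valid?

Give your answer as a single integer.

i=0: (0 + 3) mod 4 = 3
i=1: (1 + 5) mod 4 = 2
i=2: (2 + 7) mod 4 = 1
i=3: s[i]=? (unknown)
Known residues: [1, 2, 3]; need a permutation of 0..3, so missing residue r = 0
Need (3 + s) mod 4 = 0; smallest s = (0 - 3) mod 4 = 1

Answer: 1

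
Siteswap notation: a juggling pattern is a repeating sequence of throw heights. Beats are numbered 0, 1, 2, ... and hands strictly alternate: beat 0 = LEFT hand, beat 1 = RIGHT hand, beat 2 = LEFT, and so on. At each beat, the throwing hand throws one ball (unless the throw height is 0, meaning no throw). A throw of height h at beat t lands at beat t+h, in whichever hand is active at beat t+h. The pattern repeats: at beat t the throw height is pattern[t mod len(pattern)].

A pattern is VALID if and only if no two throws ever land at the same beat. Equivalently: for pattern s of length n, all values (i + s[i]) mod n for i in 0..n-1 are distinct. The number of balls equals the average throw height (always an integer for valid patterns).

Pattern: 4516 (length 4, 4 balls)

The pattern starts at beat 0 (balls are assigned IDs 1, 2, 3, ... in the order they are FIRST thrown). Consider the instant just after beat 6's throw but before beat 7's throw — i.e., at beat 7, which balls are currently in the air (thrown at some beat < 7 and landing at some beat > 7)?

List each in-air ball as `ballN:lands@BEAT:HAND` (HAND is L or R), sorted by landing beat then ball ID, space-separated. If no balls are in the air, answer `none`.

Beat 0 (L): throw ball1 h=4 -> lands@4:L; in-air after throw: [b1@4:L]
Beat 1 (R): throw ball2 h=5 -> lands@6:L; in-air after throw: [b1@4:L b2@6:L]
Beat 2 (L): throw ball3 h=1 -> lands@3:R; in-air after throw: [b3@3:R b1@4:L b2@6:L]
Beat 3 (R): throw ball3 h=6 -> lands@9:R; in-air after throw: [b1@4:L b2@6:L b3@9:R]
Beat 4 (L): throw ball1 h=4 -> lands@8:L; in-air after throw: [b2@6:L b1@8:L b3@9:R]
Beat 5 (R): throw ball4 h=5 -> lands@10:L; in-air after throw: [b2@6:L b1@8:L b3@9:R b4@10:L]
Beat 6 (L): throw ball2 h=1 -> lands@7:R; in-air after throw: [b2@7:R b1@8:L b3@9:R b4@10:L]
Beat 7 (R): throw ball2 h=6 -> lands@13:R; in-air after throw: [b1@8:L b3@9:R b4@10:L b2@13:R]

Answer: ball1:lands@8:L ball3:lands@9:R ball4:lands@10:L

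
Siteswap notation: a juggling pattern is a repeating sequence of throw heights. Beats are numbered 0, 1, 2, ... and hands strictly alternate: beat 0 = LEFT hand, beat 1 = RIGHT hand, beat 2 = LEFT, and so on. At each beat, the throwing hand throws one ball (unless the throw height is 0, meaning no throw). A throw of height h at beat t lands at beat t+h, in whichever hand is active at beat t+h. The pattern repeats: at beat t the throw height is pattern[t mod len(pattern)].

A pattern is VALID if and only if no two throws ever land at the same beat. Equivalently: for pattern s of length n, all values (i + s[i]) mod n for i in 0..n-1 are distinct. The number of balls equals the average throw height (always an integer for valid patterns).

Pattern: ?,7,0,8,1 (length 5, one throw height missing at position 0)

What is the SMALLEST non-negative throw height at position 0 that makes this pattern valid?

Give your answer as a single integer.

i=0: s[i]=? (unknown)
i=1: (1 + 7) mod 5 = 3
i=2: (2 + 0) mod 5 = 2
i=3: (3 + 8) mod 5 = 1
i=4: (4 + 1) mod 5 = 0
Known residues: [0, 1, 2, 3]; need a permutation of 0..4, so missing residue r = 4
Need (0 + s) mod 5 = 4; smallest s = (4 - 0) mod 5 = 4

Answer: 4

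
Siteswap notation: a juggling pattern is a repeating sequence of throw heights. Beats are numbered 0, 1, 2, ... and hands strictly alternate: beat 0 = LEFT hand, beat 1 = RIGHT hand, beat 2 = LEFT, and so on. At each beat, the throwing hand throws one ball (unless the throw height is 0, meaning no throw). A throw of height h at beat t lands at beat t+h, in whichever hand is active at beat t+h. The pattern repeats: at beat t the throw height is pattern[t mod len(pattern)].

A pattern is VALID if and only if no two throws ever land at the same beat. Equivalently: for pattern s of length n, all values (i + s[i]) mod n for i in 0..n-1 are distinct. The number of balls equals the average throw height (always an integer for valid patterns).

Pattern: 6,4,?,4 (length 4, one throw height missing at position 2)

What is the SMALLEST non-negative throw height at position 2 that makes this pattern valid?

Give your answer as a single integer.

Answer: 2

Derivation:
i=0: (0 + 6) mod 4 = 2
i=1: (1 + 4) mod 4 = 1
i=2: s[i]=? (unknown)
i=3: (3 + 4) mod 4 = 3
Known residues: [1, 2, 3]; need a permutation of 0..3, so missing residue r = 0
Need (2 + s) mod 4 = 0; smallest s = (0 - 2) mod 4 = 2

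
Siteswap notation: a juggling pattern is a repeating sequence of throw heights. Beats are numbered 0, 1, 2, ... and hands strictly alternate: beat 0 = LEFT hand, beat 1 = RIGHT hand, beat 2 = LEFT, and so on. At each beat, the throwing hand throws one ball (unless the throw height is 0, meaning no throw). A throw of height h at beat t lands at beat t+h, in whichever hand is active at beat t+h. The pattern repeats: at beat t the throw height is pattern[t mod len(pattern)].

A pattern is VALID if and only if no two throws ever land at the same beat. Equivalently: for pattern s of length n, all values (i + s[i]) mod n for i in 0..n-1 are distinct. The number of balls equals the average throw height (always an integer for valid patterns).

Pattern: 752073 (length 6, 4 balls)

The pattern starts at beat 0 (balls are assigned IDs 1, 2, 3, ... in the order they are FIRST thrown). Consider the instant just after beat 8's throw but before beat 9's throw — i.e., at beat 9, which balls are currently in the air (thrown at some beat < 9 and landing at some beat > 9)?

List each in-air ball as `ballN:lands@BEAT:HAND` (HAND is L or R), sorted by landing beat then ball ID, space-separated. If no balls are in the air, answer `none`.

Beat 0 (L): throw ball1 h=7 -> lands@7:R; in-air after throw: [b1@7:R]
Beat 1 (R): throw ball2 h=5 -> lands@6:L; in-air after throw: [b2@6:L b1@7:R]
Beat 2 (L): throw ball3 h=2 -> lands@4:L; in-air after throw: [b3@4:L b2@6:L b1@7:R]
Beat 4 (L): throw ball3 h=7 -> lands@11:R; in-air after throw: [b2@6:L b1@7:R b3@11:R]
Beat 5 (R): throw ball4 h=3 -> lands@8:L; in-air after throw: [b2@6:L b1@7:R b4@8:L b3@11:R]
Beat 6 (L): throw ball2 h=7 -> lands@13:R; in-air after throw: [b1@7:R b4@8:L b3@11:R b2@13:R]
Beat 7 (R): throw ball1 h=5 -> lands@12:L; in-air after throw: [b4@8:L b3@11:R b1@12:L b2@13:R]
Beat 8 (L): throw ball4 h=2 -> lands@10:L; in-air after throw: [b4@10:L b3@11:R b1@12:L b2@13:R]

Answer: ball4:lands@10:L ball3:lands@11:R ball1:lands@12:L ball2:lands@13:R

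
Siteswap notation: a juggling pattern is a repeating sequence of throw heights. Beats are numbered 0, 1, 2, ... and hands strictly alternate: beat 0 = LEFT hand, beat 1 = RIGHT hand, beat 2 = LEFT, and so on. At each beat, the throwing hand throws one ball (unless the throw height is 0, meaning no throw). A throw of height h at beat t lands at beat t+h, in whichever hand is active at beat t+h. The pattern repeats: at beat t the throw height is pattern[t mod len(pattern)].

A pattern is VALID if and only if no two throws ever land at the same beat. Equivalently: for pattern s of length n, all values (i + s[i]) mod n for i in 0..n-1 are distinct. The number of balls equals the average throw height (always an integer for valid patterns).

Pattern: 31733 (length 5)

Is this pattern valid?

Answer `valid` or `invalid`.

Answer: invalid

Derivation:
i=0: (i + s[i]) mod n = (0 + 3) mod 5 = 3
i=1: (i + s[i]) mod n = (1 + 1) mod 5 = 2
i=2: (i + s[i]) mod n = (2 + 7) mod 5 = 4
i=3: (i + s[i]) mod n = (3 + 3) mod 5 = 1
i=4: (i + s[i]) mod n = (4 + 3) mod 5 = 2
Residues: [3, 2, 4, 1, 2], distinct: False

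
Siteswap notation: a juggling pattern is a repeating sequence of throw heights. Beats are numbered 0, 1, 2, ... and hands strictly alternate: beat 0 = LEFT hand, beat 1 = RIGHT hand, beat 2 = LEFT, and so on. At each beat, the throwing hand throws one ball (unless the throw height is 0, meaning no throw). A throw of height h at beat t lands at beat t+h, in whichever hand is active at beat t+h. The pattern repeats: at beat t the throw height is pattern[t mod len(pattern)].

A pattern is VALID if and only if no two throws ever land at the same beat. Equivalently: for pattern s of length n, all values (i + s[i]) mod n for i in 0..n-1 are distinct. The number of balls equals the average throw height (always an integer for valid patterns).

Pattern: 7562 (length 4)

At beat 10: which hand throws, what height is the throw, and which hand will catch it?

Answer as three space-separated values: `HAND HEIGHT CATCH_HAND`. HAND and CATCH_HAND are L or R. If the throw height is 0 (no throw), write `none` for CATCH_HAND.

Answer: L 6 L

Derivation:
Beat 10: 10 mod 2 = 0, so hand = L
Throw height = pattern[10 mod 4] = pattern[2] = 6
Lands at beat 10+6=16, 16 mod 2 = 0, so catch hand = L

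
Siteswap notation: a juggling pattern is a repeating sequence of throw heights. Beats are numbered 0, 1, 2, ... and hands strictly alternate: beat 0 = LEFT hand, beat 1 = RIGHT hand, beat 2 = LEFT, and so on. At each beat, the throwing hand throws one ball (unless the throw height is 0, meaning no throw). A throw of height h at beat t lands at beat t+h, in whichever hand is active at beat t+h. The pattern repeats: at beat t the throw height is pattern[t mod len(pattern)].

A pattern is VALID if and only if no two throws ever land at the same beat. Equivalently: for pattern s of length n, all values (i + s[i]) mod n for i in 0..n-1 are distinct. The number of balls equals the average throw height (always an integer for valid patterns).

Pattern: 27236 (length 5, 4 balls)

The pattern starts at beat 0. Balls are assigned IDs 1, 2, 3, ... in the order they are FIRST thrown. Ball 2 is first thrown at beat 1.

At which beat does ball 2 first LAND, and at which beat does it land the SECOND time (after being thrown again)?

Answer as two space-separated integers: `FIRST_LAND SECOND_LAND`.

Beat 0 (L): throw ball1 h=2 -> lands@2:L; in-air after throw: [b1@2:L]
Beat 1 (R): throw ball2 h=7 -> lands@8:L; in-air after throw: [b1@2:L b2@8:L]
Beat 2 (L): throw ball1 h=2 -> lands@4:L; in-air after throw: [b1@4:L b2@8:L]
Beat 3 (R): throw ball3 h=3 -> lands@6:L; in-air after throw: [b1@4:L b3@6:L b2@8:L]
Beat 4 (L): throw ball1 h=6 -> lands@10:L; in-air after throw: [b3@6:L b2@8:L b1@10:L]
Beat 5 (R): throw ball4 h=2 -> lands@7:R; in-air after throw: [b3@6:L b4@7:R b2@8:L b1@10:L]
Beat 6 (L): throw ball3 h=7 -> lands@13:R; in-air after throw: [b4@7:R b2@8:L b1@10:L b3@13:R]
Beat 7 (R): throw ball4 h=2 -> lands@9:R; in-air after throw: [b2@8:L b4@9:R b1@10:L b3@13:R]
Beat 8 (L): throw ball2 h=3 -> lands@11:R; in-air after throw: [b4@9:R b1@10:L b2@11:R b3@13:R]
Beat 9 (R): throw ball4 h=6 -> lands@15:R; in-air after throw: [b1@10:L b2@11:R b3@13:R b4@15:R]
Beat 10 (L): throw ball1 h=2 -> lands@12:L; in-air after throw: [b2@11:R b1@12:L b3@13:R b4@15:R]
Beat 11 (R): throw ball2 h=7 -> lands@18:L; in-air after throw: [b1@12:L b3@13:R b4@15:R b2@18:L]
Ball 2: thrown@1 h=7 -> first land @8; rethrown@8 h=3 -> second land @11

Answer: 8 11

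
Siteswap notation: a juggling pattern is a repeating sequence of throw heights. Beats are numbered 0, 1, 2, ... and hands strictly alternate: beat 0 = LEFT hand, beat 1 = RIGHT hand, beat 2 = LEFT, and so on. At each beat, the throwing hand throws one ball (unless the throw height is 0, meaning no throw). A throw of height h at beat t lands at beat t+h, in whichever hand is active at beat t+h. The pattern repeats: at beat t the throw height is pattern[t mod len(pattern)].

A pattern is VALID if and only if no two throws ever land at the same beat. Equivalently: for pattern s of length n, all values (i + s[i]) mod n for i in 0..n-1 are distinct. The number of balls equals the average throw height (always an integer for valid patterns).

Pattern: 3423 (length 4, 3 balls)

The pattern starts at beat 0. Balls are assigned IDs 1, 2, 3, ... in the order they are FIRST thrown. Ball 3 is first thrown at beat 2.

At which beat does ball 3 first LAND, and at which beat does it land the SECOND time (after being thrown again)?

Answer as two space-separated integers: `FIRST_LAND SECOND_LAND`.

Beat 0 (L): throw ball1 h=3 -> lands@3:R; in-air after throw: [b1@3:R]
Beat 1 (R): throw ball2 h=4 -> lands@5:R; in-air after throw: [b1@3:R b2@5:R]
Beat 2 (L): throw ball3 h=2 -> lands@4:L; in-air after throw: [b1@3:R b3@4:L b2@5:R]
Beat 3 (R): throw ball1 h=3 -> lands@6:L; in-air after throw: [b3@4:L b2@5:R b1@6:L]
Beat 4 (L): throw ball3 h=3 -> lands@7:R; in-air after throw: [b2@5:R b1@6:L b3@7:R]
Beat 5 (R): throw ball2 h=4 -> lands@9:R; in-air after throw: [b1@6:L b3@7:R b2@9:R]
Beat 6 (L): throw ball1 h=2 -> lands@8:L; in-air after throw: [b3@7:R b1@8:L b2@9:R]
Beat 7 (R): throw ball3 h=3 -> lands@10:L; in-air after throw: [b1@8:L b2@9:R b3@10:L]
Ball 3: thrown@2 h=2 -> first land @4; rethrown@4 h=3 -> second land @7

Answer: 4 7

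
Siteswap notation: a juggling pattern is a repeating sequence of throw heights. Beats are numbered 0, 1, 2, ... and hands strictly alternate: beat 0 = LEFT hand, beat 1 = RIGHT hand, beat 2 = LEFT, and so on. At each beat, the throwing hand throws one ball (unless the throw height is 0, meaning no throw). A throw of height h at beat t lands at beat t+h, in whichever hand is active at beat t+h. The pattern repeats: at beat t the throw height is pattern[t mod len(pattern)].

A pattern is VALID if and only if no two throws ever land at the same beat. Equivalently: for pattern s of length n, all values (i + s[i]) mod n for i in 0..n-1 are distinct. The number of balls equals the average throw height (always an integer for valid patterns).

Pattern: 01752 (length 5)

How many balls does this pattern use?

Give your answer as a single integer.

Pattern = [0, 1, 7, 5, 2], length n = 5
  position 0: throw height = 0, running sum = 0
  position 1: throw height = 1, running sum = 1
  position 2: throw height = 7, running sum = 8
  position 3: throw height = 5, running sum = 13
  position 4: throw height = 2, running sum = 15
Total sum = 15; balls = sum / n = 15 / 5 = 3

Answer: 3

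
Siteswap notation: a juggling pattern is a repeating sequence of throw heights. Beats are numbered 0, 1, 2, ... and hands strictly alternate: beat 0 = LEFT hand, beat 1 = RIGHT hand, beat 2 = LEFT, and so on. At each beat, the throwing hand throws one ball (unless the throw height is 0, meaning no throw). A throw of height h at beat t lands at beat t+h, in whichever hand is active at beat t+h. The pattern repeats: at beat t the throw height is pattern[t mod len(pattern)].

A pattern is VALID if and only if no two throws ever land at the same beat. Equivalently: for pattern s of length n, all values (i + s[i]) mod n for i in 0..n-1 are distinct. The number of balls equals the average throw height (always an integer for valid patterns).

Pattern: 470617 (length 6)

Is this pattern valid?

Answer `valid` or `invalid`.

Answer: invalid

Derivation:
i=0: (i + s[i]) mod n = (0 + 4) mod 6 = 4
i=1: (i + s[i]) mod n = (1 + 7) mod 6 = 2
i=2: (i + s[i]) mod n = (2 + 0) mod 6 = 2
i=3: (i + s[i]) mod n = (3 + 6) mod 6 = 3
i=4: (i + s[i]) mod n = (4 + 1) mod 6 = 5
i=5: (i + s[i]) mod n = (5 + 7) mod 6 = 0
Residues: [4, 2, 2, 3, 5, 0], distinct: False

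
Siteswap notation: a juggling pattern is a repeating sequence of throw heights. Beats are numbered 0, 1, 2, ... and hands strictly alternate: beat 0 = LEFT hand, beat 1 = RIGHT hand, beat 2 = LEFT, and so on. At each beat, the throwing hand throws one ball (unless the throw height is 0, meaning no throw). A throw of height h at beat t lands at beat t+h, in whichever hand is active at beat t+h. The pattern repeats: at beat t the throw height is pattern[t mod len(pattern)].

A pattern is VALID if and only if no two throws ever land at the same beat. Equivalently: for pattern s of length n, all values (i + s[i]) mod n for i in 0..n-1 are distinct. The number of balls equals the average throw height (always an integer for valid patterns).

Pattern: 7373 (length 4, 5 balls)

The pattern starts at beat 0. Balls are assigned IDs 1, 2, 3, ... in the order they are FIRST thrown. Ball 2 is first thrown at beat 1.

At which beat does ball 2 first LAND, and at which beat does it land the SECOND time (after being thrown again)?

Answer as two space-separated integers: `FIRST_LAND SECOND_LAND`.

Answer: 4 11

Derivation:
Beat 0 (L): throw ball1 h=7 -> lands@7:R; in-air after throw: [b1@7:R]
Beat 1 (R): throw ball2 h=3 -> lands@4:L; in-air after throw: [b2@4:L b1@7:R]
Beat 2 (L): throw ball3 h=7 -> lands@9:R; in-air after throw: [b2@4:L b1@7:R b3@9:R]
Beat 3 (R): throw ball4 h=3 -> lands@6:L; in-air after throw: [b2@4:L b4@6:L b1@7:R b3@9:R]
Beat 4 (L): throw ball2 h=7 -> lands@11:R; in-air after throw: [b4@6:L b1@7:R b3@9:R b2@11:R]
Beat 5 (R): throw ball5 h=3 -> lands@8:L; in-air after throw: [b4@6:L b1@7:R b5@8:L b3@9:R b2@11:R]
Beat 6 (L): throw ball4 h=7 -> lands@13:R; in-air after throw: [b1@7:R b5@8:L b3@9:R b2@11:R b4@13:R]
Beat 7 (R): throw ball1 h=3 -> lands@10:L; in-air after throw: [b5@8:L b3@9:R b1@10:L b2@11:R b4@13:R]
Beat 8 (L): throw ball5 h=7 -> lands@15:R; in-air after throw: [b3@9:R b1@10:L b2@11:R b4@13:R b5@15:R]
Beat 9 (R): throw ball3 h=3 -> lands@12:L; in-air after throw: [b1@10:L b2@11:R b3@12:L b4@13:R b5@15:R]
Beat 10 (L): throw ball1 h=7 -> lands@17:R; in-air after throw: [b2@11:R b3@12:L b4@13:R b5@15:R b1@17:R]
Beat 11 (R): throw ball2 h=3 -> lands@14:L; in-air after throw: [b3@12:L b4@13:R b2@14:L b5@15:R b1@17:R]
Ball 2: thrown@1 h=3 -> first land @4; rethrown@4 h=7 -> second land @11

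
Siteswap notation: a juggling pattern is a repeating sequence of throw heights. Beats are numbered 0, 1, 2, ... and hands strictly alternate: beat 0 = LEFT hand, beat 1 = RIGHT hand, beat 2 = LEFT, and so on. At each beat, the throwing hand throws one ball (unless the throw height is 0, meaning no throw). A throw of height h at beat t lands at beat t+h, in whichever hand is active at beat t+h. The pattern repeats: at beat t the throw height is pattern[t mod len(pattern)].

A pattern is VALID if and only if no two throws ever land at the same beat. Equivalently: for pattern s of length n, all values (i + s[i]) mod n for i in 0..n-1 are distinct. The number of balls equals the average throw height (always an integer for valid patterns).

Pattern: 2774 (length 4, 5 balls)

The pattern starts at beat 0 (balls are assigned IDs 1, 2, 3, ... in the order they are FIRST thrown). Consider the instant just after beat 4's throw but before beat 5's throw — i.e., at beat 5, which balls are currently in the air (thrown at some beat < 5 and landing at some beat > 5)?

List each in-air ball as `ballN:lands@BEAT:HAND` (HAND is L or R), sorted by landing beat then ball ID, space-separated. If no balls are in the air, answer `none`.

Beat 0 (L): throw ball1 h=2 -> lands@2:L; in-air after throw: [b1@2:L]
Beat 1 (R): throw ball2 h=7 -> lands@8:L; in-air after throw: [b1@2:L b2@8:L]
Beat 2 (L): throw ball1 h=7 -> lands@9:R; in-air after throw: [b2@8:L b1@9:R]
Beat 3 (R): throw ball3 h=4 -> lands@7:R; in-air after throw: [b3@7:R b2@8:L b1@9:R]
Beat 4 (L): throw ball4 h=2 -> lands@6:L; in-air after throw: [b4@6:L b3@7:R b2@8:L b1@9:R]
Beat 5 (R): throw ball5 h=7 -> lands@12:L; in-air after throw: [b4@6:L b3@7:R b2@8:L b1@9:R b5@12:L]

Answer: ball4:lands@6:L ball3:lands@7:R ball2:lands@8:L ball1:lands@9:R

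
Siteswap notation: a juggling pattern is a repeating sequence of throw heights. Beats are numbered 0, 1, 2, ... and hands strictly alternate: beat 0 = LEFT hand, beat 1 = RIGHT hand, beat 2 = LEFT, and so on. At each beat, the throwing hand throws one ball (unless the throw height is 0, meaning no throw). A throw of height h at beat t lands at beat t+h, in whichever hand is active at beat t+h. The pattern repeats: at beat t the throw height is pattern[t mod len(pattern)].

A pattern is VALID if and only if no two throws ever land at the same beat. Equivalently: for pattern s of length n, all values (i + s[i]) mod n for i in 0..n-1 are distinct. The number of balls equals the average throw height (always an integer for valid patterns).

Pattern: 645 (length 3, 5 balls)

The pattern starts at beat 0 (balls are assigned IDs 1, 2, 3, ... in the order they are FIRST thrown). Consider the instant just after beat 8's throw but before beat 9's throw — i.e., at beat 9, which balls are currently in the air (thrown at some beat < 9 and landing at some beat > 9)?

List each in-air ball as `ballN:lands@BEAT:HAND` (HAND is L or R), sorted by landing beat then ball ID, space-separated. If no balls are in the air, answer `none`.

Answer: ball2:lands@10:L ball3:lands@11:R ball1:lands@12:L ball5:lands@13:R

Derivation:
Beat 0 (L): throw ball1 h=6 -> lands@6:L; in-air after throw: [b1@6:L]
Beat 1 (R): throw ball2 h=4 -> lands@5:R; in-air after throw: [b2@5:R b1@6:L]
Beat 2 (L): throw ball3 h=5 -> lands@7:R; in-air after throw: [b2@5:R b1@6:L b3@7:R]
Beat 3 (R): throw ball4 h=6 -> lands@9:R; in-air after throw: [b2@5:R b1@6:L b3@7:R b4@9:R]
Beat 4 (L): throw ball5 h=4 -> lands@8:L; in-air after throw: [b2@5:R b1@6:L b3@7:R b5@8:L b4@9:R]
Beat 5 (R): throw ball2 h=5 -> lands@10:L; in-air after throw: [b1@6:L b3@7:R b5@8:L b4@9:R b2@10:L]
Beat 6 (L): throw ball1 h=6 -> lands@12:L; in-air after throw: [b3@7:R b5@8:L b4@9:R b2@10:L b1@12:L]
Beat 7 (R): throw ball3 h=4 -> lands@11:R; in-air after throw: [b5@8:L b4@9:R b2@10:L b3@11:R b1@12:L]
Beat 8 (L): throw ball5 h=5 -> lands@13:R; in-air after throw: [b4@9:R b2@10:L b3@11:R b1@12:L b5@13:R]
Beat 9 (R): throw ball4 h=6 -> lands@15:R; in-air after throw: [b2@10:L b3@11:R b1@12:L b5@13:R b4@15:R]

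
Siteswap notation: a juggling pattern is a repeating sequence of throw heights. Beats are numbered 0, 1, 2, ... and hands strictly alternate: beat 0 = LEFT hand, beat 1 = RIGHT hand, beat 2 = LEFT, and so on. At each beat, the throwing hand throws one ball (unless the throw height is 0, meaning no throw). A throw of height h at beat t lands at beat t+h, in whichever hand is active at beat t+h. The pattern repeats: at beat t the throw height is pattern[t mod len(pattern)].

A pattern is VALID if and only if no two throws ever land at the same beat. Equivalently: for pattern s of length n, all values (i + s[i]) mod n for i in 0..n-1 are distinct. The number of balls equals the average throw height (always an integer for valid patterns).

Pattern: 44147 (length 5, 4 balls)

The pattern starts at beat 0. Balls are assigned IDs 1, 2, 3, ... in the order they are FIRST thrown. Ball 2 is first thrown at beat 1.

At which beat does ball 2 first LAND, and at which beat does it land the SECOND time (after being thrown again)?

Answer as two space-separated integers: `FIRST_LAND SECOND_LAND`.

Answer: 5 9

Derivation:
Beat 0 (L): throw ball1 h=4 -> lands@4:L; in-air after throw: [b1@4:L]
Beat 1 (R): throw ball2 h=4 -> lands@5:R; in-air after throw: [b1@4:L b2@5:R]
Beat 2 (L): throw ball3 h=1 -> lands@3:R; in-air after throw: [b3@3:R b1@4:L b2@5:R]
Beat 3 (R): throw ball3 h=4 -> lands@7:R; in-air after throw: [b1@4:L b2@5:R b3@7:R]
Beat 4 (L): throw ball1 h=7 -> lands@11:R; in-air after throw: [b2@5:R b3@7:R b1@11:R]
Beat 5 (R): throw ball2 h=4 -> lands@9:R; in-air after throw: [b3@7:R b2@9:R b1@11:R]
Beat 6 (L): throw ball4 h=4 -> lands@10:L; in-air after throw: [b3@7:R b2@9:R b4@10:L b1@11:R]
Beat 7 (R): throw ball3 h=1 -> lands@8:L; in-air after throw: [b3@8:L b2@9:R b4@10:L b1@11:R]
Beat 8 (L): throw ball3 h=4 -> lands@12:L; in-air after throw: [b2@9:R b4@10:L b1@11:R b3@12:L]
Beat 9 (R): throw ball2 h=7 -> lands@16:L; in-air after throw: [b4@10:L b1@11:R b3@12:L b2@16:L]
Ball 2: thrown@1 h=4 -> first land @5; rethrown@5 h=4 -> second land @9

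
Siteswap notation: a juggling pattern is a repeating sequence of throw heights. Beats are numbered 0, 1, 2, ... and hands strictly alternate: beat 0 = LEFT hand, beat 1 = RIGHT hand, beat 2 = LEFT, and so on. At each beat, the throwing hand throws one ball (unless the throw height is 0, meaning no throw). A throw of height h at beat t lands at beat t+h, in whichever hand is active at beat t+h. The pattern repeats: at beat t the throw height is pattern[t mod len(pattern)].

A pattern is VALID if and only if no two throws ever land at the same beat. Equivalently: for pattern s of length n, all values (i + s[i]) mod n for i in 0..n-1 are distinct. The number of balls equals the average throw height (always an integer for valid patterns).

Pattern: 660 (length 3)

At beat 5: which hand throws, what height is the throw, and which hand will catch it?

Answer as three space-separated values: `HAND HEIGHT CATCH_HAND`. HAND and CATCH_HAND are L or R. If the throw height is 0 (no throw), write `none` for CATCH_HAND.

Beat 5: 5 mod 2 = 1, so hand = R
Throw height = pattern[5 mod 3] = pattern[2] = 0

Answer: R 0 none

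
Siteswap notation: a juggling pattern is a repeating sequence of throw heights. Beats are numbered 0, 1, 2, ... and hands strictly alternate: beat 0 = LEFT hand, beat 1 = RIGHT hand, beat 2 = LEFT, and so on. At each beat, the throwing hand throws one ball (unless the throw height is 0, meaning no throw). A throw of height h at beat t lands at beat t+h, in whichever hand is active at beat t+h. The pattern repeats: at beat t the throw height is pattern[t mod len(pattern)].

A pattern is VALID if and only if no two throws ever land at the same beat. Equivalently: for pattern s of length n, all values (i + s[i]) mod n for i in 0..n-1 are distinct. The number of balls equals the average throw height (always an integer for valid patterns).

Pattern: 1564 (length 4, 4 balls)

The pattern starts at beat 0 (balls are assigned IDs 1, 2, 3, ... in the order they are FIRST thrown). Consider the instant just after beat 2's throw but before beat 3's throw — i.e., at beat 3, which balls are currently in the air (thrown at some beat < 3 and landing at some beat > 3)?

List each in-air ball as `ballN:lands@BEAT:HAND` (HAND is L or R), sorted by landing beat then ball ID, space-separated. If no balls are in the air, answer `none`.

Answer: ball1:lands@6:L ball2:lands@8:L

Derivation:
Beat 0 (L): throw ball1 h=1 -> lands@1:R; in-air after throw: [b1@1:R]
Beat 1 (R): throw ball1 h=5 -> lands@6:L; in-air after throw: [b1@6:L]
Beat 2 (L): throw ball2 h=6 -> lands@8:L; in-air after throw: [b1@6:L b2@8:L]
Beat 3 (R): throw ball3 h=4 -> lands@7:R; in-air after throw: [b1@6:L b3@7:R b2@8:L]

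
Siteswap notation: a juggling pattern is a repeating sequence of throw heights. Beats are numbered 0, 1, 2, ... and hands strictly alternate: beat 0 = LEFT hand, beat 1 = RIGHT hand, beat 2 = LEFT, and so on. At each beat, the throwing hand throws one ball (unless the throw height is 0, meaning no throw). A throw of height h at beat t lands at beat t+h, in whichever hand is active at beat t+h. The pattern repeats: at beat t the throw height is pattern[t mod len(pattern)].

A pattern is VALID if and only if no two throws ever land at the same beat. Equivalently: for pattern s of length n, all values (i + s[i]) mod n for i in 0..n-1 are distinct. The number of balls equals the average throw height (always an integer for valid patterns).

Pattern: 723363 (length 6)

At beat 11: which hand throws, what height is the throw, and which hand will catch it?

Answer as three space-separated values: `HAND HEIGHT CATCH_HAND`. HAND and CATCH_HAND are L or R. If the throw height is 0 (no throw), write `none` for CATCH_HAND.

Beat 11: 11 mod 2 = 1, so hand = R
Throw height = pattern[11 mod 6] = pattern[5] = 3
Lands at beat 11+3=14, 14 mod 2 = 0, so catch hand = L

Answer: R 3 L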